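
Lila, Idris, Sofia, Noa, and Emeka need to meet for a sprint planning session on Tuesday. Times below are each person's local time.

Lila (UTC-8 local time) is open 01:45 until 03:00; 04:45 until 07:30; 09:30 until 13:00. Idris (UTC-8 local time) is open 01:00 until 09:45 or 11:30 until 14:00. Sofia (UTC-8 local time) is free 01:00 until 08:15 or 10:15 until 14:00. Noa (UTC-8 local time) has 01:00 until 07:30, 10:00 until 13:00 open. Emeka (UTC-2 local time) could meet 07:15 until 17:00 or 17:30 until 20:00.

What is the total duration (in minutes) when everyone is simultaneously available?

330

Lila in UTC: 09:45-11:00, 12:45-15:30, 17:30-21:00 (add 8h to convert from UTC-8).
Idris in UTC: 09:00-17:45, 19:30-22:00 (add 8h to convert from UTC-8).
Sofia in UTC: 09:00-16:15, 18:15-22:00 (add 8h to convert from UTC-8).
Noa in UTC: 09:00-15:30, 18:00-21:00 (add 8h to convert from UTC-8).
Emeka in UTC: 09:15-19:00, 19:30-22:00 (add 2h to convert from UTC-2).
Lila ∩ Idris: 09:45-11:00, 12:45-15:30, 17:30-17:45, 19:30-21:00.
Lila ∩ Idris ∩ Sofia: 09:45-11:00, 12:45-15:30, 19:30-21:00.
Lila ∩ Idris ∩ Sofia ∩ Noa: 09:45-11:00, 12:45-15:30, 19:30-21:00.
Lila ∩ Idris ∩ Sofia ∩ Noa ∩ Emeka: 09:45-11:00, 12:45-15:30, 19:30-21:00.
So the common availability across everyone is 09:45-11:00, 12:45-15:30, 19:30-21:00.
Summing the common windows: 75 + 165 + 90 = 330 minutes.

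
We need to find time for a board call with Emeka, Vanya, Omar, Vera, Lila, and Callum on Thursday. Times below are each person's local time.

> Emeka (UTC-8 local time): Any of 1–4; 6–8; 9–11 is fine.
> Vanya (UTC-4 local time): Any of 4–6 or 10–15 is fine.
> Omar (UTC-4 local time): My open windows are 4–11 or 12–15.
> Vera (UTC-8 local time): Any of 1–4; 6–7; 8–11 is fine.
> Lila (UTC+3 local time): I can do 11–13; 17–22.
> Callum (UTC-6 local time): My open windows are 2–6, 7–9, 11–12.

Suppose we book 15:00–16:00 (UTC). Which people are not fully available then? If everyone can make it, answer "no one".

Callum, Omar, Vera

Emeka in UTC: 09:00-12:00, 14:00-16:00, 17:00-19:00 (add 8h to convert from UTC-8).
Vanya in UTC: 08:00-10:00, 14:00-19:00 (add 4h to convert from UTC-4).
Omar in UTC: 08:00-15:00, 16:00-19:00 (add 4h to convert from UTC-4).
Vera in UTC: 09:00-12:00, 14:00-15:00, 16:00-19:00 (add 8h to convert from UTC-8).
Lila in UTC: 08:00-10:00, 14:00-19:00 (subtract 3h to convert from UTC+3).
Callum in UTC: 08:00-12:00, 13:00-15:00, 17:00-18:00 (add 6h to convert from UTC-6).
Emeka: free for 15:00-16:00. Vanya: free for 15:00-16:00. Omar: not fully free for 15:00-16:00. Vera: not fully free for 15:00-16:00. Lila: free for 15:00-16:00. Callum: not fully free for 15:00-16:00.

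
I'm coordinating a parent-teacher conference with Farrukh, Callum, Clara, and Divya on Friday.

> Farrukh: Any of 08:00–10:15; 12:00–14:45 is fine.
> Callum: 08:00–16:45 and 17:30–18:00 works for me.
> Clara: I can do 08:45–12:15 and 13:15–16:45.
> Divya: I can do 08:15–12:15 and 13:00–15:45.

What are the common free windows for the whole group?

08:45-10:15, 12:00-12:15, 13:15-14:45

Farrukh ∩ Callum: 08:00-10:15, 12:00-14:45.
Farrukh ∩ Callum ∩ Clara: 08:45-10:15, 12:00-12:15, 13:15-14:45.
Farrukh ∩ Callum ∩ Clara ∩ Divya: 08:45-10:15, 12:00-12:15, 13:15-14:45.
Those are the intersection windows.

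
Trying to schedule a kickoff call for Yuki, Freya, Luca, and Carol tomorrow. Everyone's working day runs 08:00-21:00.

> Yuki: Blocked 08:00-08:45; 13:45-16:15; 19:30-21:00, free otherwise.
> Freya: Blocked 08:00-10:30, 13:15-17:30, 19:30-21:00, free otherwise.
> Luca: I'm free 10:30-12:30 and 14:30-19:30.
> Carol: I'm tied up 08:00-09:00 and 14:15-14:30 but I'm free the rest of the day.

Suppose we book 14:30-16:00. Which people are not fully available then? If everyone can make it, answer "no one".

Freya, Yuki

Yuki free: 08:45-13:45, 16:15-19:30 (invert busy blocks within the working day).
Freya free: 10:30-13:15, 17:30-19:30 (invert busy blocks within the working day).
Luca free: 10:30-12:30, 14:30-19:30.
Carol free: 09:00-14:15, 14:30-21:00 (invert busy blocks within the working day).
Yuki: not fully free for 14:30-16:00. Freya: not fully free for 14:30-16:00. Luca: free for 14:30-16:00. Carol: free for 14:30-16:00.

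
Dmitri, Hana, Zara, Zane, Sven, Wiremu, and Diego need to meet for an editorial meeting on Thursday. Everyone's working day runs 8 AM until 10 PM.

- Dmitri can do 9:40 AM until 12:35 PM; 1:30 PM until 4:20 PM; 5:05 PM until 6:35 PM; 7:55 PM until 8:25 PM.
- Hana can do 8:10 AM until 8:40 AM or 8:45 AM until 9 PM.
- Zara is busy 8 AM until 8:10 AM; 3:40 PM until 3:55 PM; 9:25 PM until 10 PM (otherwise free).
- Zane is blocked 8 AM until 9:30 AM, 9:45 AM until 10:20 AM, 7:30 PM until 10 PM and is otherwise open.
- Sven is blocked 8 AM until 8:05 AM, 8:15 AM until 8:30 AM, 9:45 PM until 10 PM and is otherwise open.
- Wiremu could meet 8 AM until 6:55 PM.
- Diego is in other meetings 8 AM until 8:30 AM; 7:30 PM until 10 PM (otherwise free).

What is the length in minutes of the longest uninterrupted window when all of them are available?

Dmitri free: 09:40-12:35, 13:30-16:20, 17:05-18:35, 19:55-20:25.
Hana free: 08:10-08:40, 08:45-21:00.
Zara free: 08:10-15:40, 15:55-21:25 (invert busy blocks within the working day).
Zane free: 09:30-09:45, 10:20-19:30 (invert busy blocks within the working day).
Sven free: 08:05-08:15, 08:30-21:45 (invert busy blocks within the working day).
Wiremu free: 08:00-18:55.
Diego free: 08:30-19:30 (invert busy blocks within the working day).
Dmitri ∩ Hana: 09:40-12:35, 13:30-16:20, 17:05-18:35, 19:55-20:25.
Dmitri ∩ Hana ∩ Zara: 09:40-12:35, 13:30-15:40, 15:55-16:20, 17:05-18:35, 19:55-20:25.
Dmitri ∩ Hana ∩ Zara ∩ Zane: 09:40-09:45, 10:20-12:35, 13:30-15:40, 15:55-16:20, 17:05-18:35.
Dmitri ∩ Hana ∩ Zara ∩ Zane ∩ Sven: 09:40-09:45, 10:20-12:35, 13:30-15:40, 15:55-16:20, 17:05-18:35.
Dmitri ∩ Hana ∩ Zara ∩ Zane ∩ Sven ∩ Wiremu: 09:40-09:45, 10:20-12:35, 13:30-15:40, 15:55-16:20, 17:05-18:35.
Dmitri ∩ Hana ∩ Zara ∩ Zane ∩ Sven ∩ Wiremu ∩ Diego: 09:40-09:45, 10:20-12:35, 13:30-15:40, 15:55-16:20, 17:05-18:35.
The longest is 10:20-12:35 at 135 minutes.

135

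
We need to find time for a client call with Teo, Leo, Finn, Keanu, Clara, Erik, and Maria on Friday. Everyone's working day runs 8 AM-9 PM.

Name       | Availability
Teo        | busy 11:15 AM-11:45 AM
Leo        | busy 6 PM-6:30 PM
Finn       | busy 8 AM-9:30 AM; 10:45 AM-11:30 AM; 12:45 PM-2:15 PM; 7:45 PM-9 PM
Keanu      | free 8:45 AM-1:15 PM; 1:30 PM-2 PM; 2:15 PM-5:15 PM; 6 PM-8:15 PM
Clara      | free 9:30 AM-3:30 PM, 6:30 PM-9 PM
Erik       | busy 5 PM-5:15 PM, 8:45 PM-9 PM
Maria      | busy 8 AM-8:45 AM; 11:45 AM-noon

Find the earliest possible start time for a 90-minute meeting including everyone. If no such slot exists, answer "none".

none

Teo free: 08:00-11:15, 11:45-21:00 (invert busy blocks within the working day).
Leo free: 08:00-18:00, 18:30-21:00 (invert busy blocks within the working day).
Finn free: 09:30-10:45, 11:30-12:45, 14:15-19:45 (invert busy blocks within the working day).
Keanu free: 08:45-13:15, 13:30-14:00, 14:15-17:15, 18:00-20:15.
Clara free: 09:30-15:30, 18:30-21:00.
Erik free: 08:00-17:00, 17:15-20:45 (invert busy blocks within the working day).
Maria free: 08:45-11:45, 12:00-21:00 (invert busy blocks within the working day).
Teo ∩ Leo: 08:00-11:15, 11:45-18:00, 18:30-21:00.
Teo ∩ Leo ∩ Finn: 09:30-10:45, 11:45-12:45, 14:15-18:00, 18:30-19:45.
Teo ∩ Leo ∩ Finn ∩ Keanu: 09:30-10:45, 11:45-12:45, 14:15-17:15, 18:30-19:45.
Teo ∩ Leo ∩ Finn ∩ Keanu ∩ Clara: 09:30-10:45, 11:45-12:45, 14:15-15:30, 18:30-19:45.
Teo ∩ Leo ∩ Finn ∩ Keanu ∩ Clara ∩ Erik: 09:30-10:45, 11:45-12:45, 14:15-15:30, 18:30-19:45.
Teo ∩ Leo ∩ Finn ∩ Keanu ∩ Clara ∩ Erik ∩ Maria: 09:30-10:45, 12:00-12:45, 14:15-15:30, 18:30-19:45.
So the common availability across everyone is 09:30-10:45, 12:00-12:45, 14:15-15:30, 18:30-19:45.
No common window is at least 90 minutes long.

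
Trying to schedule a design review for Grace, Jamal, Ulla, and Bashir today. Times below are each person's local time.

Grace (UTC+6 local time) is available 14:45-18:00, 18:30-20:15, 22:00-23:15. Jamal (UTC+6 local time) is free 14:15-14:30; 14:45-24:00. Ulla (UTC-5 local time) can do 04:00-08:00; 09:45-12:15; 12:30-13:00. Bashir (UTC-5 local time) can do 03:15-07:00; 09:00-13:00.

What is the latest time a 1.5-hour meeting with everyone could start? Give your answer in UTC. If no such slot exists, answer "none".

Grace in UTC: 08:45-12:00, 12:30-14:15, 16:00-17:15 (subtract 6h to convert from UTC+6).
Jamal in UTC: 08:15-08:30, 08:45-18:00 (subtract 6h to convert from UTC+6).
Ulla in UTC: 09:00-13:00, 14:45-17:15, 17:30-18:00 (add 5h to convert from UTC-5).
Bashir in UTC: 08:15-12:00, 14:00-18:00 (add 5h to convert from UTC-5).
Grace ∩ Jamal: 08:45-12:00, 12:30-14:15, 16:00-17:15.
Grace ∩ Jamal ∩ Ulla: 09:00-12:00, 12:30-13:00, 16:00-17:15.
Grace ∩ Jamal ∩ Ulla ∩ Bashir: 09:00-12:00, 16:00-17:15.
The last common window of at least 90 minutes is 09:00-12:00; a 90-minute meeting can start as late as 10:30 and still end by 12:00.

10:30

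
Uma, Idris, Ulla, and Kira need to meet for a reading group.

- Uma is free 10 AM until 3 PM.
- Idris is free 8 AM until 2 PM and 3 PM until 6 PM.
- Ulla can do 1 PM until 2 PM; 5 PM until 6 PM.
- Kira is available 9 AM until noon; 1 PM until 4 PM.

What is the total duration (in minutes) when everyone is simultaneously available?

60

Uma ∩ Idris: 10:00-14:00.
Uma ∩ Idris ∩ Ulla: 13:00-14:00.
Uma ∩ Idris ∩ Ulla ∩ Kira: 13:00-14:00.
So the common availability across everyone is 13:00-14:00.
That's a single block of 60 minutes.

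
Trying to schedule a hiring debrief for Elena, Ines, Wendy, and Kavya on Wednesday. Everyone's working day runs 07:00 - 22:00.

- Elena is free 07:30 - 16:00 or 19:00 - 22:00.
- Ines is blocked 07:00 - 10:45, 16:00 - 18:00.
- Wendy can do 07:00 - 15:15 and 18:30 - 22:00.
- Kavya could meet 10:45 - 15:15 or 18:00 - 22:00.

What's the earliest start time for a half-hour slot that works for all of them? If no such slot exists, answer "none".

10:45

Elena free: 07:30-16:00, 19:00-22:00.
Ines free: 10:45-16:00, 18:00-22:00 (invert busy blocks within the working day).
Wendy free: 07:00-15:15, 18:30-22:00.
Kavya free: 10:45-15:15, 18:00-22:00.
Elena ∩ Ines: 10:45-16:00, 19:00-22:00.
Elena ∩ Ines ∩ Wendy: 10:45-15:15, 19:00-22:00.
Elena ∩ Ines ∩ Wendy ∩ Kavya: 10:45-15:15, 19:00-22:00.
Those are the intersection windows.
The first common window of at least 30 minutes is 10:45-15:15, so the earliest start is 10:45.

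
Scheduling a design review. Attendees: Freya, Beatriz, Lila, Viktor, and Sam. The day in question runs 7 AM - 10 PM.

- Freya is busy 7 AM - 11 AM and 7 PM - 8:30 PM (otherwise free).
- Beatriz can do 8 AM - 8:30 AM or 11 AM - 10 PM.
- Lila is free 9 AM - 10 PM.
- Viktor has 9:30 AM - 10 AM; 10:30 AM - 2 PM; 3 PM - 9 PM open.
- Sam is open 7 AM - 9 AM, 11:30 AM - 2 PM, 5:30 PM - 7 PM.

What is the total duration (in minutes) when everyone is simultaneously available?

240

Freya free: 11:00-19:00, 20:30-22:00 (invert busy blocks within the working day).
Beatriz free: 08:00-08:30, 11:00-22:00.
Lila free: 09:00-22:00.
Viktor free: 09:30-10:00, 10:30-14:00, 15:00-21:00.
Sam free: 07:00-09:00, 11:30-14:00, 17:30-19:00.
Freya ∩ Beatriz: 11:00-19:00, 20:30-22:00.
Freya ∩ Beatriz ∩ Lila: 11:00-19:00, 20:30-22:00.
Freya ∩ Beatriz ∩ Lila ∩ Viktor: 11:00-14:00, 15:00-19:00, 20:30-21:00.
Freya ∩ Beatriz ∩ Lila ∩ Viktor ∩ Sam: 11:30-14:00, 17:30-19:00.
Those are the intersection windows.
Summing the common windows: 150 + 90 = 240 minutes.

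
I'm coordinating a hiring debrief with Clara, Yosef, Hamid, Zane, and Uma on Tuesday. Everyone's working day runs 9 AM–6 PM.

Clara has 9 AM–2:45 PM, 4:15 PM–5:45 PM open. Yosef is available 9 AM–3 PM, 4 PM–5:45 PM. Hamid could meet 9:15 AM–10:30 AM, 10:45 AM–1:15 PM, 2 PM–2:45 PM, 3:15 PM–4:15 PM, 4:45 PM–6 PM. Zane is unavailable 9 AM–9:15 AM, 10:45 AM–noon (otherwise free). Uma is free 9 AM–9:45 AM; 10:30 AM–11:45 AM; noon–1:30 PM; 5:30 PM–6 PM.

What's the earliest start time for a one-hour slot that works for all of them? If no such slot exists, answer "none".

12:00

Clara free: 09:00-14:45, 16:15-17:45.
Yosef free: 09:00-15:00, 16:00-17:45.
Hamid free: 09:15-10:30, 10:45-13:15, 14:00-14:45, 15:15-16:15, 16:45-18:00.
Zane free: 09:15-10:45, 12:00-18:00 (invert busy blocks within the working day).
Uma free: 09:00-09:45, 10:30-11:45, 12:00-13:30, 17:30-18:00.
Clara ∩ Yosef: 09:00-14:45, 16:15-17:45.
Clara ∩ Yosef ∩ Hamid: 09:15-10:30, 10:45-13:15, 14:00-14:45, 16:45-17:45.
Clara ∩ Yosef ∩ Hamid ∩ Zane: 09:15-10:30, 12:00-13:15, 14:00-14:45, 16:45-17:45.
Clara ∩ Yosef ∩ Hamid ∩ Zane ∩ Uma: 09:15-09:45, 12:00-13:15, 17:30-17:45.
So the common availability across everyone is 09:15-09:45, 12:00-13:15, 17:30-17:45.
The first common window of at least 60 minutes is 12:00-13:15, so the earliest start is 12:00.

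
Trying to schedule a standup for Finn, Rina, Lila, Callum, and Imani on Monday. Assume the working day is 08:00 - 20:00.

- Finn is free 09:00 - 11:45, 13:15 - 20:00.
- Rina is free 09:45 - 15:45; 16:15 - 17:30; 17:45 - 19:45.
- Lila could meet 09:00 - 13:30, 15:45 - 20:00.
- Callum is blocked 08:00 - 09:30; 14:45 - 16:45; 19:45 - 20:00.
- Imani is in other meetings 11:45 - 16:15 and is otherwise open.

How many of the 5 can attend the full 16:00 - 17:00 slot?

Finn free: 09:00-11:45, 13:15-20:00.
Rina free: 09:45-15:45, 16:15-17:30, 17:45-19:45.
Lila free: 09:00-13:30, 15:45-20:00.
Callum free: 09:30-14:45, 16:45-19:45 (invert busy blocks within the working day).
Imani free: 08:00-11:45, 16:15-20:00 (invert busy blocks within the working day).
Finn and Lila can make the full 16:00-17:00 slot — that's 2.

2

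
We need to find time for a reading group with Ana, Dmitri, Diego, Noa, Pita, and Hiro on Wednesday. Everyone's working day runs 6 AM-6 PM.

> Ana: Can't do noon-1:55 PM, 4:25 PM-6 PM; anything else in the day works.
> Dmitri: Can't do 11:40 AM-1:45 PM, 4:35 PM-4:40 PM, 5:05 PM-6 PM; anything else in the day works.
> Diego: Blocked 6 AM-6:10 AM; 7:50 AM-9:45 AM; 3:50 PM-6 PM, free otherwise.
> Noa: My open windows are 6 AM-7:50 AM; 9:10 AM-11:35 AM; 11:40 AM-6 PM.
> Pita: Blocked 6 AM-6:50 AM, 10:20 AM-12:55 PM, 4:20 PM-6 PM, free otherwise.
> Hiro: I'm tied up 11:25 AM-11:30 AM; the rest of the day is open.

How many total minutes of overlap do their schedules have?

Ana free: 06:00-12:00, 13:55-16:25 (invert busy blocks within the working day).
Dmitri free: 06:00-11:40, 13:45-16:35, 16:40-17:05 (invert busy blocks within the working day).
Diego free: 06:10-07:50, 09:45-15:50 (invert busy blocks within the working day).
Noa free: 06:00-07:50, 09:10-11:35, 11:40-18:00.
Pita free: 06:50-10:20, 12:55-16:20 (invert busy blocks within the working day).
Hiro free: 06:00-11:25, 11:30-18:00 (invert busy blocks within the working day).
Ana ∩ Dmitri: 06:00-11:40, 13:55-16:25.
Ana ∩ Dmitri ∩ Diego: 06:10-07:50, 09:45-11:40, 13:55-15:50.
Ana ∩ Dmitri ∩ Diego ∩ Noa: 06:10-07:50, 09:45-11:35, 13:55-15:50.
Ana ∩ Dmitri ∩ Diego ∩ Noa ∩ Pita: 06:50-07:50, 09:45-10:20, 13:55-15:50.
Ana ∩ Dmitri ∩ Diego ∩ Noa ∩ Pita ∩ Hiro: 06:50-07:50, 09:45-10:20, 13:55-15:50.
Those are the intersection windows.
Summing the common windows: 60 + 35 + 115 = 210 minutes.

210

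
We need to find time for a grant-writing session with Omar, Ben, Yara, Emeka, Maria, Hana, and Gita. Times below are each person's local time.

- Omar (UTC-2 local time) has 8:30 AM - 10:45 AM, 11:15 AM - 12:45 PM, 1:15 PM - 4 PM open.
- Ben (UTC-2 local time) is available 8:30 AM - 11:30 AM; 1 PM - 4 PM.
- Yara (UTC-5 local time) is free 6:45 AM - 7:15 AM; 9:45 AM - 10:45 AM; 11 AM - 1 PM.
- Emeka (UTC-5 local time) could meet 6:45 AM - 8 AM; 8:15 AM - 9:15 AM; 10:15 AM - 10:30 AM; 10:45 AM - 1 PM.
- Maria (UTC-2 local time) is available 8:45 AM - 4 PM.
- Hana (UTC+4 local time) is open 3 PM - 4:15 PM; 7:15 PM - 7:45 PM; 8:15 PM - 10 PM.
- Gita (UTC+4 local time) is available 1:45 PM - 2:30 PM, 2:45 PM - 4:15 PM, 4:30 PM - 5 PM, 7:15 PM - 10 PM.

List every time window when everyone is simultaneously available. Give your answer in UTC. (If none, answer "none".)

11:45-12:15, 15:15-15:30, 16:15-18:00

Omar in UTC: 10:30-12:45, 13:15-14:45, 15:15-18:00 (add 2h to convert from UTC-2).
Ben in UTC: 10:30-13:30, 15:00-18:00 (add 2h to convert from UTC-2).
Yara in UTC: 11:45-12:15, 14:45-15:45, 16:00-18:00 (add 5h to convert from UTC-5).
Emeka in UTC: 11:45-13:00, 13:15-14:15, 15:15-15:30, 15:45-18:00 (add 5h to convert from UTC-5).
Maria in UTC: 10:45-18:00 (add 2h to convert from UTC-2).
Hana in UTC: 11:00-12:15, 15:15-15:45, 16:15-18:00 (subtract 4h to convert from UTC+4).
Gita in UTC: 09:45-10:30, 10:45-12:15, 12:30-13:00, 15:15-18:00 (subtract 4h to convert from UTC+4).
Omar ∩ Ben: 10:30-12:45, 13:15-13:30, 15:15-18:00.
Omar ∩ Ben ∩ Yara: 11:45-12:15, 15:15-15:45, 16:00-18:00.
Omar ∩ Ben ∩ Yara ∩ Emeka: 11:45-12:15, 15:15-15:30, 16:00-18:00.
Omar ∩ Ben ∩ Yara ∩ Emeka ∩ Maria: 11:45-12:15, 15:15-15:30, 16:00-18:00.
Omar ∩ Ben ∩ Yara ∩ Emeka ∩ Maria ∩ Hana: 11:45-12:15, 15:15-15:30, 16:15-18:00.
Omar ∩ Ben ∩ Yara ∩ Emeka ∩ Maria ∩ Hana ∩ Gita: 11:45-12:15, 15:15-15:30, 16:15-18:00.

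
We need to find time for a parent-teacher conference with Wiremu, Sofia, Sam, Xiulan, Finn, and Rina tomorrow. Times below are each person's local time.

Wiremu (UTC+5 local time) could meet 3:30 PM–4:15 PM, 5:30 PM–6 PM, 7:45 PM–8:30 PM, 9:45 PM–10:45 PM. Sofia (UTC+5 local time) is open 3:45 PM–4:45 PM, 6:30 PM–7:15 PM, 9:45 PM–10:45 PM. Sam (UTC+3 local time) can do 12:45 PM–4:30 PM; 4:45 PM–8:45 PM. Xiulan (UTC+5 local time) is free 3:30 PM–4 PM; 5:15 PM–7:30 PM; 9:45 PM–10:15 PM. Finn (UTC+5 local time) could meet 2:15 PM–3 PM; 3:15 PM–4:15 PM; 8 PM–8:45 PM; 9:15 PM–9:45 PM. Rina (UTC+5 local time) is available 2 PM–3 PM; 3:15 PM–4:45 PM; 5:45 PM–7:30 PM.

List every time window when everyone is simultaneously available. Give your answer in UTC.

10:45-11:00

Wiremu in UTC: 10:30-11:15, 12:30-13:00, 14:45-15:30, 16:45-17:45 (subtract 5h to convert from UTC+5).
Sofia in UTC: 10:45-11:45, 13:30-14:15, 16:45-17:45 (subtract 5h to convert from UTC+5).
Sam in UTC: 09:45-13:30, 13:45-17:45 (subtract 3h to convert from UTC+3).
Xiulan in UTC: 10:30-11:00, 12:15-14:30, 16:45-17:15 (subtract 5h to convert from UTC+5).
Finn in UTC: 09:15-10:00, 10:15-11:15, 15:00-15:45, 16:15-16:45 (subtract 5h to convert from UTC+5).
Rina in UTC: 09:00-10:00, 10:15-11:45, 12:45-14:30 (subtract 5h to convert from UTC+5).
Wiremu ∩ Sofia: 10:45-11:15, 16:45-17:45.
Wiremu ∩ Sofia ∩ Sam: 10:45-11:15, 16:45-17:45.
Wiremu ∩ Sofia ∩ Sam ∩ Xiulan: 10:45-11:00, 16:45-17:15.
Wiremu ∩ Sofia ∩ Sam ∩ Xiulan ∩ Finn: 10:45-11:00.
Wiremu ∩ Sofia ∩ Sam ∩ Xiulan ∩ Finn ∩ Rina: 10:45-11:00.
Those are the intersection windows.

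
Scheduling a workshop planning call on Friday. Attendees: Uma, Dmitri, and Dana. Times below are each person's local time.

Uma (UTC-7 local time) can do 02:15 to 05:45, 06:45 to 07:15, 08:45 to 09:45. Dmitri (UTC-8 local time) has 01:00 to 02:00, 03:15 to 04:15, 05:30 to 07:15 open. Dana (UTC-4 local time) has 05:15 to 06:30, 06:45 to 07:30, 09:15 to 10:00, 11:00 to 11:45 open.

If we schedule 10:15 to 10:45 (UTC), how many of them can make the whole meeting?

1

Uma in UTC: 09:15-12:45, 13:45-14:15, 15:45-16:45 (add 7h to convert from UTC-7).
Dmitri in UTC: 09:00-10:00, 11:15-12:15, 13:30-15:15 (add 8h to convert from UTC-8).
Dana in UTC: 09:15-10:30, 10:45-11:30, 13:15-14:00, 15:00-15:45 (add 4h to convert from UTC-4).
Uma can make the full 10:15-10:45 slot — that's 1.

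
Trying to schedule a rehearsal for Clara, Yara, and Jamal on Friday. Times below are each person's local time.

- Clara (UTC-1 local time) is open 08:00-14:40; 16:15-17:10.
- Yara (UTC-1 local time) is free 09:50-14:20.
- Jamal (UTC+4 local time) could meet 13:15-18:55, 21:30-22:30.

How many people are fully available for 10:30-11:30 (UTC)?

2

Clara in UTC: 09:00-15:40, 17:15-18:10 (add 1h to convert from UTC-1).
Yara in UTC: 10:50-15:20 (add 1h to convert from UTC-1).
Jamal in UTC: 09:15-14:55, 17:30-18:30 (subtract 4h to convert from UTC+4).
Clara and Jamal can make the full 10:30-11:30 slot — that's 2.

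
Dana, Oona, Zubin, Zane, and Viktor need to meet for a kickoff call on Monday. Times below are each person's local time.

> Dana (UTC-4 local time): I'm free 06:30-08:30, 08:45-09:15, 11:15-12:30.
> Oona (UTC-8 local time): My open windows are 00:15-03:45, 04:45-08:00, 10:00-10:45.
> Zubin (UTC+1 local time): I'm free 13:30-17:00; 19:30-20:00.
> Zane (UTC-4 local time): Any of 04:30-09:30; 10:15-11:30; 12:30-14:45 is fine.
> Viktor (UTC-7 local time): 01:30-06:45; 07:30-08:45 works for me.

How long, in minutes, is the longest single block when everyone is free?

Dana in UTC: 10:30-12:30, 12:45-13:15, 15:15-16:30 (add 4h to convert from UTC-4).
Oona in UTC: 08:15-11:45, 12:45-16:00, 18:00-18:45 (add 8h to convert from UTC-8).
Zubin in UTC: 12:30-16:00, 18:30-19:00 (subtract 1h to convert from UTC+1).
Zane in UTC: 08:30-13:30, 14:15-15:30, 16:30-18:45 (add 4h to convert from UTC-4).
Viktor in UTC: 08:30-13:45, 14:30-15:45 (add 7h to convert from UTC-7).
Dana ∩ Oona: 10:30-11:45, 12:45-13:15, 15:15-16:00.
Dana ∩ Oona ∩ Zubin: 12:45-13:15, 15:15-16:00.
Dana ∩ Oona ∩ Zubin ∩ Zane: 12:45-13:15, 15:15-15:30.
Dana ∩ Oona ∩ Zubin ∩ Zane ∩ Viktor: 12:45-13:15, 15:15-15:30.
The longest is 12:45-13:15 at 30 minutes.

30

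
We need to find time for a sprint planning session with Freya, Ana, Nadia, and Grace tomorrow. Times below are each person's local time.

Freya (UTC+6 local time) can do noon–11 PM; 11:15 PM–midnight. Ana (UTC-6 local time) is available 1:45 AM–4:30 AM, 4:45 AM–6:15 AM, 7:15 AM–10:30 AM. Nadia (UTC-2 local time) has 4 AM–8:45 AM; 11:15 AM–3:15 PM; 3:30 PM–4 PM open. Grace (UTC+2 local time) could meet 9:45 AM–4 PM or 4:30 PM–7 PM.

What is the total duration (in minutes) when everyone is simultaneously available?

330

Freya in UTC: 06:00-17:00, 17:15-18:00 (subtract 6h to convert from UTC+6).
Ana in UTC: 07:45-10:30, 10:45-12:15, 13:15-16:30 (add 6h to convert from UTC-6).
Nadia in UTC: 06:00-10:45, 13:15-17:15, 17:30-18:00 (add 2h to convert from UTC-2).
Grace in UTC: 07:45-14:00, 14:30-17:00 (subtract 2h to convert from UTC+2).
Freya ∩ Ana: 07:45-10:30, 10:45-12:15, 13:15-16:30.
Freya ∩ Ana ∩ Nadia: 07:45-10:30, 13:15-16:30.
Freya ∩ Ana ∩ Nadia ∩ Grace: 07:45-10:30, 13:15-14:00, 14:30-16:30.
Those are the intersection windows.
Summing the common windows: 165 + 45 + 120 = 330 minutes.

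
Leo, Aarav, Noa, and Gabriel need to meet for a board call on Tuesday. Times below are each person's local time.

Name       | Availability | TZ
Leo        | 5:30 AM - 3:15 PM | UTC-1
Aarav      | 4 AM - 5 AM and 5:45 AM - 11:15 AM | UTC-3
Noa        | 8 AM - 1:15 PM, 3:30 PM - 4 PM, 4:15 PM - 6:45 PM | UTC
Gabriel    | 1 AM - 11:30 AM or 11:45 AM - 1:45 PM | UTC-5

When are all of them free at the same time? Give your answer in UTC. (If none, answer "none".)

08:45-13:15

Leo in UTC: 06:30-16:15 (add 1h to convert from UTC-1).
Aarav in UTC: 07:00-08:00, 08:45-14:15 (add 3h to convert from UTC-3).
Noa in UTC: 08:00-13:15, 15:30-16:00, 16:15-18:45.
Gabriel in UTC: 06:00-16:30, 16:45-18:45 (add 5h to convert from UTC-5).
Leo ∩ Aarav: 07:00-08:00, 08:45-14:15.
Leo ∩ Aarav ∩ Noa: 08:45-13:15.
Leo ∩ Aarav ∩ Noa ∩ Gabriel: 08:45-13:15.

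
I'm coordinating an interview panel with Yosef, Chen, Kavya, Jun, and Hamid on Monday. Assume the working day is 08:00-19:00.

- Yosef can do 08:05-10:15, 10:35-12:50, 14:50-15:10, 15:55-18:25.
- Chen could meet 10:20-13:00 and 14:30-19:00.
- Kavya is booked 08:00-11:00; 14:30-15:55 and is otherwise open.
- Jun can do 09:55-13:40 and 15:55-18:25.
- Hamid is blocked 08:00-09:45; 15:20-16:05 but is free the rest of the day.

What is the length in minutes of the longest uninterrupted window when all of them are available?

140

Yosef free: 08:05-10:15, 10:35-12:50, 14:50-15:10, 15:55-18:25.
Chen free: 10:20-13:00, 14:30-19:00.
Kavya free: 11:00-14:30, 15:55-19:00 (invert busy blocks within the working day).
Jun free: 09:55-13:40, 15:55-18:25.
Hamid free: 09:45-15:20, 16:05-19:00 (invert busy blocks within the working day).
Yosef ∩ Chen: 10:35-12:50, 14:50-15:10, 15:55-18:25.
Yosef ∩ Chen ∩ Kavya: 11:00-12:50, 15:55-18:25.
Yosef ∩ Chen ∩ Kavya ∩ Jun: 11:00-12:50, 15:55-18:25.
Yosef ∩ Chen ∩ Kavya ∩ Jun ∩ Hamid: 11:00-12:50, 16:05-18:25.
The longest is 16:05-18:25 at 140 minutes.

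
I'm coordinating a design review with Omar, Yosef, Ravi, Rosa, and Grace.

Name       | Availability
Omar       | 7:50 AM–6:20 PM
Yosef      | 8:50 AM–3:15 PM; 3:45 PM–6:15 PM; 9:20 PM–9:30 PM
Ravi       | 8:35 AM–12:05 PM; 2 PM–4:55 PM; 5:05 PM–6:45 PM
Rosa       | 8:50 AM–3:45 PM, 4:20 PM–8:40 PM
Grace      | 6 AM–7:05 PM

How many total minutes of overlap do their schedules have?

375

Omar ∩ Yosef: 08:50-15:15, 15:45-18:15.
Omar ∩ Yosef ∩ Ravi: 08:50-12:05, 14:00-15:15, 15:45-16:55, 17:05-18:15.
Omar ∩ Yosef ∩ Ravi ∩ Rosa: 08:50-12:05, 14:00-15:15, 16:20-16:55, 17:05-18:15.
Omar ∩ Yosef ∩ Ravi ∩ Rosa ∩ Grace: 08:50-12:05, 14:00-15:15, 16:20-16:55, 17:05-18:15.
Summing the common windows: 195 + 75 + 35 + 70 = 375 minutes.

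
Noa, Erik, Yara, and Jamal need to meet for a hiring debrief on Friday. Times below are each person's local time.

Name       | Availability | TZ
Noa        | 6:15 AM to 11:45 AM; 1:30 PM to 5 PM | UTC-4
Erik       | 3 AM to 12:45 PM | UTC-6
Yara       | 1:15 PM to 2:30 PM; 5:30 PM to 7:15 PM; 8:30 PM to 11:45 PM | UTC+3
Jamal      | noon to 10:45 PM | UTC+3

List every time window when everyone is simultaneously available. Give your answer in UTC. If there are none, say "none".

10:15-11:30, 14:30-15:45, 17:30-18:45

Noa in UTC: 10:15-15:45, 17:30-21:00 (add 4h to convert from UTC-4).
Erik in UTC: 09:00-18:45 (add 6h to convert from UTC-6).
Yara in UTC: 10:15-11:30, 14:30-16:15, 17:30-20:45 (subtract 3h to convert from UTC+3).
Jamal in UTC: 09:00-19:45 (subtract 3h to convert from UTC+3).
Noa ∩ Erik: 10:15-15:45, 17:30-18:45.
Noa ∩ Erik ∩ Yara: 10:15-11:30, 14:30-15:45, 17:30-18:45.
Noa ∩ Erik ∩ Yara ∩ Jamal: 10:15-11:30, 14:30-15:45, 17:30-18:45.
So the common availability across everyone is 10:15-11:30, 14:30-15:45, 17:30-18:45.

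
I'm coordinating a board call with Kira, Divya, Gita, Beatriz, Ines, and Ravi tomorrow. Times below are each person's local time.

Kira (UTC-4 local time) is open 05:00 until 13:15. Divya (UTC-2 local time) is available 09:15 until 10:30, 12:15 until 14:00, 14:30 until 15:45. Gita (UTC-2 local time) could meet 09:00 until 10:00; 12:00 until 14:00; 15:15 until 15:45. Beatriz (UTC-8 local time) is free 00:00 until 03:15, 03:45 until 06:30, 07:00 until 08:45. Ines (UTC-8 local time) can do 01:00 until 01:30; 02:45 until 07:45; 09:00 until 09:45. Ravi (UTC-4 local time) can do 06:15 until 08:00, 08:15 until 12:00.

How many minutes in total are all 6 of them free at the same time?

Kira in UTC: 09:00-17:15 (add 4h to convert from UTC-4).
Divya in UTC: 11:15-12:30, 14:15-16:00, 16:30-17:45 (add 2h to convert from UTC-2).
Gita in UTC: 11:00-12:00, 14:00-16:00, 17:15-17:45 (add 2h to convert from UTC-2).
Beatriz in UTC: 08:00-11:15, 11:45-14:30, 15:00-16:45 (add 8h to convert from UTC-8).
Ines in UTC: 09:00-09:30, 10:45-15:45, 17:00-17:45 (add 8h to convert from UTC-8).
Ravi in UTC: 10:15-12:00, 12:15-16:00 (add 4h to convert from UTC-4).
Kira ∩ Divya: 11:15-12:30, 14:15-16:00, 16:30-17:15.
Kira ∩ Divya ∩ Gita: 11:15-12:00, 14:15-16:00.
Kira ∩ Divya ∩ Gita ∩ Beatriz: 11:45-12:00, 14:15-14:30, 15:00-16:00.
Kira ∩ Divya ∩ Gita ∩ Beatriz ∩ Ines: 11:45-12:00, 14:15-14:30, 15:00-15:45.
Kira ∩ Divya ∩ Gita ∩ Beatriz ∩ Ines ∩ Ravi: 11:45-12:00, 14:15-14:30, 15:00-15:45.
Summing the common windows: 15 + 15 + 45 = 75 minutes.

75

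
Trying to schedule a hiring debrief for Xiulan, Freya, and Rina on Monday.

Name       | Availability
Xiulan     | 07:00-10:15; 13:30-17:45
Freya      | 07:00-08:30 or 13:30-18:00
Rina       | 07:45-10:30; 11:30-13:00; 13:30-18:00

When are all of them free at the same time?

Xiulan ∩ Freya: 07:00-08:30, 13:30-17:45.
Xiulan ∩ Freya ∩ Rina: 07:45-08:30, 13:30-17:45.

07:45-08:30, 13:30-17:45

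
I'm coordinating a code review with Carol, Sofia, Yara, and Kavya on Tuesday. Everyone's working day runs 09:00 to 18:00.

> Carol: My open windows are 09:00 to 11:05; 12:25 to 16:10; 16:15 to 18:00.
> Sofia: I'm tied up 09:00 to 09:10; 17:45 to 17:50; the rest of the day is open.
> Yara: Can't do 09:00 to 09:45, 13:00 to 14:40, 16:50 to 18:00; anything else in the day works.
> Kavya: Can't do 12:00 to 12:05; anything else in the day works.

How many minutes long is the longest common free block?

90

Carol free: 09:00-11:05, 12:25-16:10, 16:15-18:00.
Sofia free: 09:10-17:45, 17:50-18:00 (invert busy blocks within the working day).
Yara free: 09:45-13:00, 14:40-16:50 (invert busy blocks within the working day).
Kavya free: 09:00-12:00, 12:05-18:00 (invert busy blocks within the working day).
Carol ∩ Sofia: 09:10-11:05, 12:25-16:10, 16:15-17:45, 17:50-18:00.
Carol ∩ Sofia ∩ Yara: 09:45-11:05, 12:25-13:00, 14:40-16:10, 16:15-16:50.
Carol ∩ Sofia ∩ Yara ∩ Kavya: 09:45-11:05, 12:25-13:00, 14:40-16:10, 16:15-16:50.
The longest is 14:40-16:10 at 90 minutes.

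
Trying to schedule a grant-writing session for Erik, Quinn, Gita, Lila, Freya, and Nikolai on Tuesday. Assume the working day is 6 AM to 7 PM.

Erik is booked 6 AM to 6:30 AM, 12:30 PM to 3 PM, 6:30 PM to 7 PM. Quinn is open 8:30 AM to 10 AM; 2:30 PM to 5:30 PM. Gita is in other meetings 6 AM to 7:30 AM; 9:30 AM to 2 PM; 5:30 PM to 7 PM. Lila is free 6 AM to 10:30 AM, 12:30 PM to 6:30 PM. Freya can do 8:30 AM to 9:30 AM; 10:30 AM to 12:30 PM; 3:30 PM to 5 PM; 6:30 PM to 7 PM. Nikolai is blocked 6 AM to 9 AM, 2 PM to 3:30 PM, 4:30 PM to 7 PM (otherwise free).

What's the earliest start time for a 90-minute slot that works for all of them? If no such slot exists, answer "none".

none

Erik free: 06:30-12:30, 15:00-18:30 (invert busy blocks within the working day).
Quinn free: 08:30-10:00, 14:30-17:30.
Gita free: 07:30-09:30, 14:00-17:30 (invert busy blocks within the working day).
Lila free: 06:00-10:30, 12:30-18:30.
Freya free: 08:30-09:30, 10:30-12:30, 15:30-17:00, 18:30-19:00.
Nikolai free: 09:00-14:00, 15:30-16:30 (invert busy blocks within the working day).
Erik ∩ Quinn: 08:30-10:00, 15:00-17:30.
Erik ∩ Quinn ∩ Gita: 08:30-09:30, 15:00-17:30.
Erik ∩ Quinn ∩ Gita ∩ Lila: 08:30-09:30, 15:00-17:30.
Erik ∩ Quinn ∩ Gita ∩ Lila ∩ Freya: 08:30-09:30, 15:30-17:00.
Erik ∩ Quinn ∩ Gita ∩ Lila ∩ Freya ∩ Nikolai: 09:00-09:30, 15:30-16:30.
So the common availability across everyone is 09:00-09:30, 15:30-16:30.
No common window is at least 90 minutes long.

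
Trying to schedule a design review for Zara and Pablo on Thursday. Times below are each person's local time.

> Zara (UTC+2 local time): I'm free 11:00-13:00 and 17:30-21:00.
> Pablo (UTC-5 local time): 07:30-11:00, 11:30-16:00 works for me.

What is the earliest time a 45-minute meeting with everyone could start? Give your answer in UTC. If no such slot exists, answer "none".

16:30

Zara in UTC: 09:00-11:00, 15:30-19:00 (subtract 2h to convert from UTC+2).
Pablo in UTC: 12:30-16:00, 16:30-21:00 (add 5h to convert from UTC-5).
Zara ∩ Pablo: 15:30-16:00, 16:30-19:00.
The first common window of at least 45 minutes is 16:30-19:00, so the earliest start is 16:30.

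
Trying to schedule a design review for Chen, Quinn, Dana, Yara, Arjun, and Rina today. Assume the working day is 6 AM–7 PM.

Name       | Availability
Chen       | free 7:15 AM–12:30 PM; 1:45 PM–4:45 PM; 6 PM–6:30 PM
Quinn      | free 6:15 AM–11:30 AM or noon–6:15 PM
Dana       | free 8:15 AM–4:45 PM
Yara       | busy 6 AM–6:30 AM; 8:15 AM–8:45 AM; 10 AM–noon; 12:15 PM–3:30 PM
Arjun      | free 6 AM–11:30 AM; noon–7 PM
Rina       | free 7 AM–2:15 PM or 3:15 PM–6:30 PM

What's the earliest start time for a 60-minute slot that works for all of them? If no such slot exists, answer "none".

08:45

Chen free: 07:15-12:30, 13:45-16:45, 18:00-18:30.
Quinn free: 06:15-11:30, 12:00-18:15.
Dana free: 08:15-16:45.
Yara free: 06:30-08:15, 08:45-10:00, 12:00-12:15, 15:30-19:00 (invert busy blocks within the working day).
Arjun free: 06:00-11:30, 12:00-19:00.
Rina free: 07:00-14:15, 15:15-18:30.
Chen ∩ Quinn: 07:15-11:30, 12:00-12:30, 13:45-16:45, 18:00-18:15.
Chen ∩ Quinn ∩ Dana: 08:15-11:30, 12:00-12:30, 13:45-16:45.
Chen ∩ Quinn ∩ Dana ∩ Yara: 08:45-10:00, 12:00-12:15, 15:30-16:45.
Chen ∩ Quinn ∩ Dana ∩ Yara ∩ Arjun: 08:45-10:00, 12:00-12:15, 15:30-16:45.
Chen ∩ Quinn ∩ Dana ∩ Yara ∩ Arjun ∩ Rina: 08:45-10:00, 12:00-12:15, 15:30-16:45.
The first common window of at least 60 minutes is 08:45-10:00, so the earliest start is 08:45.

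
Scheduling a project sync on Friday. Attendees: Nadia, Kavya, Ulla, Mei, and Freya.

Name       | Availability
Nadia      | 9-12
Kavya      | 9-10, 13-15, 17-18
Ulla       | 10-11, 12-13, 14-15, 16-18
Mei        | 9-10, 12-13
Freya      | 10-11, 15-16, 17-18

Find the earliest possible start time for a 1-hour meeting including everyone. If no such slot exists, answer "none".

none

Nadia ∩ Kavya: 09:00-10:00.
Nadia ∩ Kavya ∩ Ulla: ∅.
Nadia ∩ Kavya ∩ Ulla ∩ Mei: ∅.
Nadia ∩ Kavya ∩ Ulla ∩ Mei ∩ Freya: ∅.
There is no time when everyone is free.
No common window is at least 60 minutes long.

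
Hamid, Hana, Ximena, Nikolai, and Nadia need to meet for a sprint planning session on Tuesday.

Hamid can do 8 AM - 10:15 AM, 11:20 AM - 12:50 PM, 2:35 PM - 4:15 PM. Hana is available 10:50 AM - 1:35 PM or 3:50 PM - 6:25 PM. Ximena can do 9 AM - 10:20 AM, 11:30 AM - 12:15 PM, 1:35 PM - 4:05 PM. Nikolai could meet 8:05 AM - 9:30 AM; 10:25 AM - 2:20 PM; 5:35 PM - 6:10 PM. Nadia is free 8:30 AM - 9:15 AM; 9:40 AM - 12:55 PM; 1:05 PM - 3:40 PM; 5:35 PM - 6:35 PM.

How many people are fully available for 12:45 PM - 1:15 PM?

2

Hana and Nikolai can make the full 12:45-13:15 slot — that's 2.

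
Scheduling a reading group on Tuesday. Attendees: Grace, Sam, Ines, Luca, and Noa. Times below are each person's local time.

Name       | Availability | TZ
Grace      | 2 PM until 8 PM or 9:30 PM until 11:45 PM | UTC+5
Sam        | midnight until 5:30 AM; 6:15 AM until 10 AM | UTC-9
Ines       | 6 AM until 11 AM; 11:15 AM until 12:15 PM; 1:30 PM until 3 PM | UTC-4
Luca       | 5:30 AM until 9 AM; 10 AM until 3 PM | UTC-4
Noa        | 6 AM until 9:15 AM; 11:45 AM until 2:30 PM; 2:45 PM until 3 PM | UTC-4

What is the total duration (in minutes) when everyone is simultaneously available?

Grace in UTC: 09:00-15:00, 16:30-18:45 (subtract 5h to convert from UTC+5).
Sam in UTC: 09:00-14:30, 15:15-19:00 (add 9h to convert from UTC-9).
Ines in UTC: 10:00-15:00, 15:15-16:15, 17:30-19:00 (add 4h to convert from UTC-4).
Luca in UTC: 09:30-13:00, 14:00-19:00 (add 4h to convert from UTC-4).
Noa in UTC: 10:00-13:15, 15:45-18:30, 18:45-19:00 (add 4h to convert from UTC-4).
Grace ∩ Sam: 09:00-14:30, 16:30-18:45.
Grace ∩ Sam ∩ Ines: 10:00-14:30, 17:30-18:45.
Grace ∩ Sam ∩ Ines ∩ Luca: 10:00-13:00, 14:00-14:30, 17:30-18:45.
Grace ∩ Sam ∩ Ines ∩ Luca ∩ Noa: 10:00-13:00, 17:30-18:30.
Summing the common windows: 180 + 60 = 240 minutes.

240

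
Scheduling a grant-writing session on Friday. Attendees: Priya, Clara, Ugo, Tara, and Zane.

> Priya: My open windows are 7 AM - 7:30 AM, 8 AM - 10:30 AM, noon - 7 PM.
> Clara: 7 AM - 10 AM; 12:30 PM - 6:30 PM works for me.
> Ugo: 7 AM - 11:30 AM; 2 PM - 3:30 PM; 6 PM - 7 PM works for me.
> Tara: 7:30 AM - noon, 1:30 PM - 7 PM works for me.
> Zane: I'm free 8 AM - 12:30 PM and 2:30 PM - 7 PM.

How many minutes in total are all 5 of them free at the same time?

210

Priya ∩ Clara: 07:00-07:30, 08:00-10:00, 12:30-18:30.
Priya ∩ Clara ∩ Ugo: 07:00-07:30, 08:00-10:00, 14:00-15:30, 18:00-18:30.
Priya ∩ Clara ∩ Ugo ∩ Tara: 08:00-10:00, 14:00-15:30, 18:00-18:30.
Priya ∩ Clara ∩ Ugo ∩ Tara ∩ Zane: 08:00-10:00, 14:30-15:30, 18:00-18:30.
Those are the intersection windows.
Summing the common windows: 120 + 60 + 30 = 210 minutes.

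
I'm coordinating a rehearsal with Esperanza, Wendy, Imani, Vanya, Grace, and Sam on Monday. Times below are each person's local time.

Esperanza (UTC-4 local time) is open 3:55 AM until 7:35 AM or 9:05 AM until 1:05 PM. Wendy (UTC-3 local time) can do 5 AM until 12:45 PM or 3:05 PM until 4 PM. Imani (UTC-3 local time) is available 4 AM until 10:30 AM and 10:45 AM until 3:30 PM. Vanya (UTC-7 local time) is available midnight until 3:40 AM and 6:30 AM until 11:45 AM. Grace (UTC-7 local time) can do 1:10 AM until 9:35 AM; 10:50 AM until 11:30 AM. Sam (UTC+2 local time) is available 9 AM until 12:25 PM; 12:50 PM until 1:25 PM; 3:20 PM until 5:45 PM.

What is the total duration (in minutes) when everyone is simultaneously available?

255

Esperanza in UTC: 07:55-11:35, 13:05-17:05 (add 4h to convert from UTC-4).
Wendy in UTC: 08:00-15:45, 18:05-19:00 (add 3h to convert from UTC-3).
Imani in UTC: 07:00-13:30, 13:45-18:30 (add 3h to convert from UTC-3).
Vanya in UTC: 07:00-10:40, 13:30-18:45 (add 7h to convert from UTC-7).
Grace in UTC: 08:10-16:35, 17:50-18:30 (add 7h to convert from UTC-7).
Sam in UTC: 07:00-10:25, 10:50-11:25, 13:20-15:45 (subtract 2h to convert from UTC+2).
Esperanza ∩ Wendy: 08:00-11:35, 13:05-15:45.
Esperanza ∩ Wendy ∩ Imani: 08:00-11:35, 13:05-13:30, 13:45-15:45.
Esperanza ∩ Wendy ∩ Imani ∩ Vanya: 08:00-10:40, 13:45-15:45.
Esperanza ∩ Wendy ∩ Imani ∩ Vanya ∩ Grace: 08:10-10:40, 13:45-15:45.
Esperanza ∩ Wendy ∩ Imani ∩ Vanya ∩ Grace ∩ Sam: 08:10-10:25, 13:45-15:45.
Summing the common windows: 135 + 120 = 255 minutes.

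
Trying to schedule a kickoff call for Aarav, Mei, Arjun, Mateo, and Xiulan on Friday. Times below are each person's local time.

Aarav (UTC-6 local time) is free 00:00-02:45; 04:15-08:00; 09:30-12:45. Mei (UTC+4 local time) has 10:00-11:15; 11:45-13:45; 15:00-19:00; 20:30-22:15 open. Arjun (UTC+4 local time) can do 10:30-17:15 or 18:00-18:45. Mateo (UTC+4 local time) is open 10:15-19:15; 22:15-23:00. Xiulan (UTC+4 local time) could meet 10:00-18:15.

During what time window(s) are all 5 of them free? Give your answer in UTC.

06:30-07:15, 07:45-08:45, 11:00-13:15

Aarav in UTC: 06:00-08:45, 10:15-14:00, 15:30-18:45 (add 6h to convert from UTC-6).
Mei in UTC: 06:00-07:15, 07:45-09:45, 11:00-15:00, 16:30-18:15 (subtract 4h to convert from UTC+4).
Arjun in UTC: 06:30-13:15, 14:00-14:45 (subtract 4h to convert from UTC+4).
Mateo in UTC: 06:15-15:15, 18:15-19:00 (subtract 4h to convert from UTC+4).
Xiulan in UTC: 06:00-14:15 (subtract 4h to convert from UTC+4).
Aarav ∩ Mei: 06:00-07:15, 07:45-08:45, 11:00-14:00, 16:30-18:15.
Aarav ∩ Mei ∩ Arjun: 06:30-07:15, 07:45-08:45, 11:00-13:15.
Aarav ∩ Mei ∩ Arjun ∩ Mateo: 06:30-07:15, 07:45-08:45, 11:00-13:15.
Aarav ∩ Mei ∩ Arjun ∩ Mateo ∩ Xiulan: 06:30-07:15, 07:45-08:45, 11:00-13:15.
Those are the intersection windows.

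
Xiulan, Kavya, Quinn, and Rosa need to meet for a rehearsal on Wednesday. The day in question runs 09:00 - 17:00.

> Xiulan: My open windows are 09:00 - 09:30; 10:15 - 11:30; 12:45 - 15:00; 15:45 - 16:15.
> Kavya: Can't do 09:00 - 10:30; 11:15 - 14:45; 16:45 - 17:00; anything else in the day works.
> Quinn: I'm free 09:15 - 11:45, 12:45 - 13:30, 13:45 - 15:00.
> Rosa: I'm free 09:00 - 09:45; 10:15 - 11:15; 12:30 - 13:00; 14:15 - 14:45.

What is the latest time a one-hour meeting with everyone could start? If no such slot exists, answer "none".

none

Xiulan free: 09:00-09:30, 10:15-11:30, 12:45-15:00, 15:45-16:15.
Kavya free: 10:30-11:15, 14:45-16:45 (invert busy blocks within the working day).
Quinn free: 09:15-11:45, 12:45-13:30, 13:45-15:00.
Rosa free: 09:00-09:45, 10:15-11:15, 12:30-13:00, 14:15-14:45.
Xiulan ∩ Kavya: 10:30-11:15, 14:45-15:00, 15:45-16:15.
Xiulan ∩ Kavya ∩ Quinn: 10:30-11:15, 14:45-15:00.
Xiulan ∩ Kavya ∩ Quinn ∩ Rosa: 10:30-11:15.
No common window is at least 60 minutes long.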